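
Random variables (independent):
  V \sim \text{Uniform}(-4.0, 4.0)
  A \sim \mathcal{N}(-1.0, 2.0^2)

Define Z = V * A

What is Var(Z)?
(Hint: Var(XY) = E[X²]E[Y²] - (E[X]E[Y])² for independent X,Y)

Var(XY) = E[X²]E[Y²] - (E[X]E[Y])²
E[V] = 0, Var(V) = 5.3333333
E[A] = -1, Var(A) = 4
E[V²] = 5.3333333 + 0² = 5.3333333
E[A²] = 4 + (-1)² = 5
Var(Z) = 5.3333333*5 - (0*(-1))²
= 26.666667 - 0 = 26.666667

26.666667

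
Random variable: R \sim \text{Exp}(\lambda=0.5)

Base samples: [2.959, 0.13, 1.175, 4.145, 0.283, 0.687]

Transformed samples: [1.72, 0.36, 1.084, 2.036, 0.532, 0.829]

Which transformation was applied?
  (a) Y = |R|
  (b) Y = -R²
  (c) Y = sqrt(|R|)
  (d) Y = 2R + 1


Checking option (c) Y = sqrt(|R|):
  R = 2.959 -> Y = 1.72 ✓
  R = 0.13 -> Y = 0.36 ✓
  R = 1.175 -> Y = 1.084 ✓
All samples match this transformation.

(c) sqrt(|R|)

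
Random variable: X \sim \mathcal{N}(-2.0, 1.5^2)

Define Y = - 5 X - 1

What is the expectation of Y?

For Y = -5X - 1:
E[Y] = -5 * E[X] - 1
E[X] = -2.0 = -2
E[Y] = -5 * (-2) - 1 = 9

9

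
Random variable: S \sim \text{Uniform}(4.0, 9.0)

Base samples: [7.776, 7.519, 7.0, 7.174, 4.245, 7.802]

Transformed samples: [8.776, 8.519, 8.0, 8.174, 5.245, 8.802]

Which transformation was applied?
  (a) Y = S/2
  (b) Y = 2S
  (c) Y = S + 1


Checking option (c) Y = S + 1:
  S = 7.776 -> Y = 8.776 ✓
  S = 7.519 -> Y = 8.519 ✓
  S = 7.0 -> Y = 8.0 ✓
All samples match this transformation.

(c) S + 1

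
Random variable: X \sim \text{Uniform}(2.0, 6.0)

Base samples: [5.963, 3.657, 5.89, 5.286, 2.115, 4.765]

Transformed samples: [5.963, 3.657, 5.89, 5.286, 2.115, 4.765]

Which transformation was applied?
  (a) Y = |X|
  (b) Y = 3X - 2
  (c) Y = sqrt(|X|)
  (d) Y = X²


Checking option (a) Y = |X|:
  X = 5.963 -> Y = 5.963 ✓
  X = 3.657 -> Y = 3.657 ✓
  X = 5.89 -> Y = 5.89 ✓
All samples match this transformation.

(a) |X|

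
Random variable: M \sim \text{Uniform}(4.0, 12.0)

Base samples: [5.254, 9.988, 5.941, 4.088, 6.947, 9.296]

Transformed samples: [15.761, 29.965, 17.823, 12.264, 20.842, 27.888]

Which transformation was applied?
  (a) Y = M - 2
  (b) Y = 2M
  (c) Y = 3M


Checking option (c) Y = 3M:
  M = 5.254 -> Y = 15.761 ✓
  M = 9.988 -> Y = 29.965 ✓
  M = 5.941 -> Y = 17.823 ✓
All samples match this transformation.

(c) 3M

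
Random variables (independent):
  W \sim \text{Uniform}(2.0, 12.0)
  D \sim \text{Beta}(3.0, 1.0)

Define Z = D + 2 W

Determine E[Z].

E[Z] = 2*E[W] + 1*E[D]
E[W] = 7
E[D] = 0.75
E[Z] = 2*7 + 1*0.75 = 14.75

14.75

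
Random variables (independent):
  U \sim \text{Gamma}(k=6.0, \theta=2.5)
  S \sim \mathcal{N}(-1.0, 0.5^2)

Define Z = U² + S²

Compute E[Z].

E[Z] = E[U²] + E[S²]
E[U²] = Var(U) + E[U]² = 37.5 + 225 = 262.5
E[S²] = Var(S) + E[S]² = 0.25 + 1 = 1.25
E[Z] = 262.5 + 1.25 = 263.75

263.75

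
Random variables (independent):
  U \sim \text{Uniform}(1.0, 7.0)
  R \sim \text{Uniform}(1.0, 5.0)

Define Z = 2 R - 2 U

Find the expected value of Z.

E[Z] = -2*E[U] + 2*E[R]
E[U] = 4
E[R] = 3
E[Z] = -2*4 + 2*3 = -2

-2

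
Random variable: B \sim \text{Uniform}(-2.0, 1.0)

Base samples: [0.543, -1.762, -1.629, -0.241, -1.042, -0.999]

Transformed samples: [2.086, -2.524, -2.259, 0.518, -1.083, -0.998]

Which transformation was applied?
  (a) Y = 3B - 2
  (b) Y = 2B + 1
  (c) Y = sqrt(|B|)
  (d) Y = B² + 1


Checking option (b) Y = 2B + 1:
  B = 0.543 -> Y = 2.086 ✓
  B = -1.762 -> Y = -2.524 ✓
  B = -1.629 -> Y = -2.259 ✓
All samples match this transformation.

(b) 2B + 1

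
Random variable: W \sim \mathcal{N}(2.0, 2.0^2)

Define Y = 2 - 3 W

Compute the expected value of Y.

For Y = -3W + 2:
E[Y] = -3 * E[W] + 2
E[W] = 2.0 = 2
E[Y] = -3 * 2 + 2 = -4

-4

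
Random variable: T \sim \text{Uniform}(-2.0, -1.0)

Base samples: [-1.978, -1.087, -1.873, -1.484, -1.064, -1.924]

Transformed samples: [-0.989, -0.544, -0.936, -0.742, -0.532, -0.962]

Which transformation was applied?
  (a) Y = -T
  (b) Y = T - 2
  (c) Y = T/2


Checking option (c) Y = T/2:
  T = -1.978 -> Y = -0.989 ✓
  T = -1.087 -> Y = -0.544 ✓
  T = -1.873 -> Y = -0.936 ✓
All samples match this transformation.

(c) T/2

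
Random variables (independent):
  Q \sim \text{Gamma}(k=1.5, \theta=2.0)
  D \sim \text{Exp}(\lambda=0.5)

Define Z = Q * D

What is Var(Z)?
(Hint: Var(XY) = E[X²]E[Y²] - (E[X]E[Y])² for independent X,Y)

Var(XY) = E[X²]E[Y²] - (E[X]E[Y])²
E[Q] = 3, Var(Q) = 6
E[D] = 2, Var(D) = 4
E[Q²] = 6 + 3² = 15
E[D²] = 4 + 2² = 8
Var(Z) = 15*8 - (3*2)²
= 120 - 36 = 84

84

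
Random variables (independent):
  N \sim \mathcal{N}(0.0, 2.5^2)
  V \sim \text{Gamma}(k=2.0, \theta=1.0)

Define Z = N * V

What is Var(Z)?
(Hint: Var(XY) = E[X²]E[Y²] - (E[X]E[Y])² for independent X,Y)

Var(XY) = E[X²]E[Y²] - (E[X]E[Y])²
E[N] = 0, Var(N) = 6.25
E[V] = 2, Var(V) = 2
E[N²] = 6.25 + 0² = 6.25
E[V²] = 2 + 2² = 6
Var(Z) = 6.25*6 - (0*2)²
= 37.5 - 0 = 37.5

37.5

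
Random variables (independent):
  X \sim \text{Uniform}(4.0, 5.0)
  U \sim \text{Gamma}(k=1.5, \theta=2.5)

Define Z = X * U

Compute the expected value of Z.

For independent RVs: E[XY] = E[X]*E[Y]
E[X] = 4.5
E[U] = 3.75
E[Z] = 4.5 * 3.75 = 16.875

16.875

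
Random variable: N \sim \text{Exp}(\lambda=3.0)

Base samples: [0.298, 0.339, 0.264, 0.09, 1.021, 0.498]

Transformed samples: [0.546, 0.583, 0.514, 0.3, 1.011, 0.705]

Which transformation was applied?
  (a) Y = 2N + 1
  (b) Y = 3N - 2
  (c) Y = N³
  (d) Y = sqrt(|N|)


Checking option (d) Y = sqrt(|N|):
  N = 0.298 -> Y = 0.546 ✓
  N = 0.339 -> Y = 0.583 ✓
  N = 0.264 -> Y = 0.514 ✓
All samples match this transformation.

(d) sqrt(|N|)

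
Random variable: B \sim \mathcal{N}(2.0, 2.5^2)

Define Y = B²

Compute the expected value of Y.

E[B²] = Var(B) + (E[B])² = 6.25 + 4 = 10.25

10.25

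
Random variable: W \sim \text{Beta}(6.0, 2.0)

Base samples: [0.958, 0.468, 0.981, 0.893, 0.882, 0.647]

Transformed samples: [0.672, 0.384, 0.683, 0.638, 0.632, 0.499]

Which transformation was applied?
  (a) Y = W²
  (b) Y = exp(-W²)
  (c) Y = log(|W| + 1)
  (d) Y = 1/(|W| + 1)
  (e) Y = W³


Checking option (c) Y = log(|W| + 1):
  W = 0.958 -> Y = 0.672 ✓
  W = 0.468 -> Y = 0.384 ✓
  W = 0.981 -> Y = 0.683 ✓
All samples match this transformation.

(c) log(|W| + 1)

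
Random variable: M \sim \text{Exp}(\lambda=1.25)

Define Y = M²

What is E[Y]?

Using E[X²] = Var(X) + (E[X])²:
E[M] = 0.8
Var(M) = 1/1.25^2 = 0.64
E[M²] = 0.64 + 0.8² = 0.64 + 0.64 = 1.28

1.28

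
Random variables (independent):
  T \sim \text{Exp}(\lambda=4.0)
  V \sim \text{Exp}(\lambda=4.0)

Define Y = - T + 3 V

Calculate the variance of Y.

For independent RVs: Var(aX + bY) = a²Var(X) + b²Var(Y)
Var(T) = 0.0625
Var(V) = 0.0625
Var(Y) = (-1)²*0.0625 + 3²*0.0625
= 1*0.0625 + 9*0.0625 = 0.625

0.625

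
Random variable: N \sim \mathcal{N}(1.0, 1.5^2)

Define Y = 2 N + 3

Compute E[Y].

For Y = 2N + 3:
E[Y] = 2 * E[N] + 3
E[N] = 1.0 = 1
E[Y] = 2 * 1 + 3 = 5

5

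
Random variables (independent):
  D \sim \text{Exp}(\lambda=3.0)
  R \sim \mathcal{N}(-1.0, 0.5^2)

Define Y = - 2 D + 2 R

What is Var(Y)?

For independent RVs: Var(aX + bY) = a²Var(X) + b²Var(Y)
Var(D) = 0.11111111
Var(R) = 0.25
Var(Y) = (-2)²*0.11111111 + 2²*0.25
= 4*0.11111111 + 4*0.25 = 1.4444444

1.4444444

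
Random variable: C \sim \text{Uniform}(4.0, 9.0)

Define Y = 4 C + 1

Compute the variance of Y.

For Y = aC + b: Var(Y) = a² * Var(C)
Var(C) = (9 - 4)^2/12 = 2.0833333
Var(Y) = 4² * 2.0833333 = 16 * 2.0833333 = 33.333333

33.333333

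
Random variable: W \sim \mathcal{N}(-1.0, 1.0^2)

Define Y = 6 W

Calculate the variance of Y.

For Y = aW + b: Var(Y) = a² * Var(W)
Var(W) = 1.0^2 = 1
Var(Y) = 6² * 1 = 36 * 1 = 36

36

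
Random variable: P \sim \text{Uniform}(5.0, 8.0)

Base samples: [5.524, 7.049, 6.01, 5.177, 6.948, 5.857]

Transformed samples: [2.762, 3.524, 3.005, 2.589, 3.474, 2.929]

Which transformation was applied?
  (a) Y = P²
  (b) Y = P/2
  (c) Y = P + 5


Checking option (b) Y = P/2:
  P = 5.524 -> Y = 2.762 ✓
  P = 7.049 -> Y = 3.524 ✓
  P = 6.01 -> Y = 3.005 ✓
All samples match this transformation.

(b) P/2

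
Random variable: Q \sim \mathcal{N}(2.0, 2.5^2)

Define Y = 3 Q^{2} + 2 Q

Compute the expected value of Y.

E[Y] = 3*E[Q²] + 2*E[Q]
E[Q] = 2
E[Q²] = Var(Q) + (E[Q])² = 6.25 + 4 = 10.25
E[Y] = 3*10.25 + 2*2 = 34.75

34.75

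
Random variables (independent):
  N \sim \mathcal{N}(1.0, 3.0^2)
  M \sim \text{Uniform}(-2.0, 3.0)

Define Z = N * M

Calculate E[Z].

For independent RVs: E[XY] = E[X]*E[Y]
E[N] = 1
E[M] = 0.5
E[Z] = 1 * 0.5 = 0.5

0.5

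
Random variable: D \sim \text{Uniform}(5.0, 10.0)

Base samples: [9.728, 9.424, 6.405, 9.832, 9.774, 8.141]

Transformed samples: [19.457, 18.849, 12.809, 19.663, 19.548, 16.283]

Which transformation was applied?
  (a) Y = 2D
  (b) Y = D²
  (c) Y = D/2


Checking option (a) Y = 2D:
  D = 9.728 -> Y = 19.457 ✓
  D = 9.424 -> Y = 18.849 ✓
  D = 6.405 -> Y = 12.809 ✓
All samples match this transformation.

(a) 2D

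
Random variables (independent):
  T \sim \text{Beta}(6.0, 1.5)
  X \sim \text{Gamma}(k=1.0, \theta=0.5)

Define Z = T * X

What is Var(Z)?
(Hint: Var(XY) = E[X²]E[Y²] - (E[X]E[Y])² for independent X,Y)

Var(XY) = E[X²]E[Y²] - (E[X]E[Y])²
E[T] = 0.8, Var(T) = 0.018823529
E[X] = 0.5, Var(X) = 0.25
E[T²] = 0.018823529 + 0.8² = 0.65882353
E[X²] = 0.25 + 0.5² = 0.5
Var(Z) = 0.65882353*0.5 - (0.8*0.5)²
= 0.32941176 - 0.16 = 0.16941176

0.16941176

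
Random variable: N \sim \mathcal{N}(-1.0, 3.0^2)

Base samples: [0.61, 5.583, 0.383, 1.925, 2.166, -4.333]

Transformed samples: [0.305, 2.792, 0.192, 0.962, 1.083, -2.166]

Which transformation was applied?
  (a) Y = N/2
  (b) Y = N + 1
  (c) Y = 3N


Checking option (a) Y = N/2:
  N = 0.61 -> Y = 0.305 ✓
  N = 5.583 -> Y = 2.792 ✓
  N = 0.383 -> Y = 0.192 ✓
All samples match this transformation.

(a) N/2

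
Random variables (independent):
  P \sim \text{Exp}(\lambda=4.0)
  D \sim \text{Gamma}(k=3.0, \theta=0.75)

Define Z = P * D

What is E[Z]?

For independent RVs: E[XY] = E[X]*E[Y]
E[P] = 0.25
E[D] = 2.25
E[Z] = 0.25 * 2.25 = 0.5625

0.5625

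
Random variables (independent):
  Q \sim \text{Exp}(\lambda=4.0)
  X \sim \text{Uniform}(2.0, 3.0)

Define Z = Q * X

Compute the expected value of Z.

For independent RVs: E[XY] = E[X]*E[Y]
E[Q] = 0.25
E[X] = 2.5
E[Z] = 0.25 * 2.5 = 0.625

0.625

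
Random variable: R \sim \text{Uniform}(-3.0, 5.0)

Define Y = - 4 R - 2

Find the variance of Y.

For Y = aR + b: Var(Y) = a² * Var(R)
Var(R) = (5 + 3)^2/12 = 5.3333333
Var(Y) = (-4)² * 5.3333333 = 16 * 5.3333333 = 85.333333

85.333333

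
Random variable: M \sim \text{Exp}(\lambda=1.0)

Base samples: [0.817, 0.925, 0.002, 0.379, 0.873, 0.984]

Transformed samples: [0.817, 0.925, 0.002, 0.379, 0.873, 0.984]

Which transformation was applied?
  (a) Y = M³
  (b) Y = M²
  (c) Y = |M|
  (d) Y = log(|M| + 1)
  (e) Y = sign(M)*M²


Checking option (c) Y = |M|:
  M = 0.817 -> Y = 0.817 ✓
  M = 0.925 -> Y = 0.925 ✓
  M = 0.002 -> Y = 0.002 ✓
All samples match this transformation.

(c) |M|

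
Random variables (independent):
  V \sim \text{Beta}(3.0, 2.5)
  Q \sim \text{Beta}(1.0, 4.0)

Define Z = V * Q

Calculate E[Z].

For independent RVs: E[XY] = E[X]*E[Y]
E[V] = 0.54545455
E[Q] = 0.2
E[Z] = 0.54545455 * 0.2 = 0.10909091

0.10909091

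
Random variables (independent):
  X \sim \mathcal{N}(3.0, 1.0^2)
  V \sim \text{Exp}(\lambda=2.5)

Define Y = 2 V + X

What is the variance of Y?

For independent RVs: Var(aX + bY) = a²Var(X) + b²Var(Y)
Var(X) = 1
Var(V) = 0.16
Var(Y) = 1²*1 + 2²*0.16
= 1*1 + 4*0.16 = 1.64

1.64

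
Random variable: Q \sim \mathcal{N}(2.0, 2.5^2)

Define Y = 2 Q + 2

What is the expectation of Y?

For Y = 2Q + 2:
E[Y] = 2 * E[Q] + 2
E[Q] = 2.0 = 2
E[Y] = 2 * 2 + 2 = 6

6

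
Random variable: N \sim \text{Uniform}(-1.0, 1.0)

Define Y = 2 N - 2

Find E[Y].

For Y = 2N - 2:
E[Y] = 2 * E[N] - 2
E[N] = (-1 + 1)/2 = 0
E[Y] = 2 * 0 - 2 = -2

-2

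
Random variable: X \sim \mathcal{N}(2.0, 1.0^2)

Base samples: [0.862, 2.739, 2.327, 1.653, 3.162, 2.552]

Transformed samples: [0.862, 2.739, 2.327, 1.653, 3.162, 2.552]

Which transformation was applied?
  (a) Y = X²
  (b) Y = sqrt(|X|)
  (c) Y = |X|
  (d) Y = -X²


Checking option (c) Y = |X|:
  X = 0.862 -> Y = 0.862 ✓
  X = 2.739 -> Y = 2.739 ✓
  X = 2.327 -> Y = 2.327 ✓
All samples match this transformation.

(c) |X|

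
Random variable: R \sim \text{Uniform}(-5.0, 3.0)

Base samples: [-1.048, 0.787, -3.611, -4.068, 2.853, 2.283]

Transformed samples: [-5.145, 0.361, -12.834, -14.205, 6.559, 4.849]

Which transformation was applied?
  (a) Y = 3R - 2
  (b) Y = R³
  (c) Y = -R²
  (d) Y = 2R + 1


Checking option (a) Y = 3R - 2:
  R = -1.048 -> Y = -5.145 ✓
  R = 0.787 -> Y = 0.361 ✓
  R = -3.611 -> Y = -12.834 ✓
All samples match this transformation.

(a) 3R - 2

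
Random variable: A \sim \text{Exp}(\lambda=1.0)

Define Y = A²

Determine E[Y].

Using E[X²] = Var(X) + (E[X])²:
E[A] = 1
Var(A) = 1/1.0^2 = 1
E[A²] = 1 + 1² = 1 + 1 = 2

2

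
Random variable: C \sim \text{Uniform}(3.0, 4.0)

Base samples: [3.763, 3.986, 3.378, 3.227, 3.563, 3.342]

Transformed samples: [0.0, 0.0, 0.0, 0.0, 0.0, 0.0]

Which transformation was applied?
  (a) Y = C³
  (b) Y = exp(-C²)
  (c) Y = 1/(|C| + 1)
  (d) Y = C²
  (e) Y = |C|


Checking option (b) Y = exp(-C²):
  C = 3.763 -> Y = 0.0 ✓
  C = 3.986 -> Y = 0.0 ✓
  C = 3.378 -> Y = 0.0 ✓
All samples match this transformation.

(b) exp(-C²)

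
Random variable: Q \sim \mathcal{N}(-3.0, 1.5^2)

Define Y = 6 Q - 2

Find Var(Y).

For Y = aQ + b: Var(Y) = a² * Var(Q)
Var(Q) = 1.5^2 = 2.25
Var(Y) = 6² * 2.25 = 36 * 2.25 = 81

81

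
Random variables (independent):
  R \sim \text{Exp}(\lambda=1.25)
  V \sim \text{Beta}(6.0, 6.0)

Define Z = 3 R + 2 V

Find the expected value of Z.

E[Z] = 3*E[R] + 2*E[V]
E[R] = 0.8
E[V] = 0.5
E[Z] = 3*0.8 + 2*0.5 = 3.4

3.4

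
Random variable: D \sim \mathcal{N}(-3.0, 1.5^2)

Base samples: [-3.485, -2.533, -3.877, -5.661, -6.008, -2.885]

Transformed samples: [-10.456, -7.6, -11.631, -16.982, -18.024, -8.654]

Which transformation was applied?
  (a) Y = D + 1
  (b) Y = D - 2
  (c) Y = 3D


Checking option (c) Y = 3D:
  D = -3.485 -> Y = -10.456 ✓
  D = -2.533 -> Y = -7.6 ✓
  D = -3.877 -> Y = -11.631 ✓
All samples match this transformation.

(c) 3D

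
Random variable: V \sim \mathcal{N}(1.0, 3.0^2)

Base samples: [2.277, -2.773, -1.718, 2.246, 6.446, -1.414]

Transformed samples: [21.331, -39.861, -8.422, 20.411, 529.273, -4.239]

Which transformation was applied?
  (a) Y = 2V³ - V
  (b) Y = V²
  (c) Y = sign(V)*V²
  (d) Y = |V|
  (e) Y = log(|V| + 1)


Checking option (a) Y = 2V³ - V:
  V = 2.277 -> Y = 21.331 ✓
  V = -2.773 -> Y = -39.861 ✓
  V = -1.718 -> Y = -8.422 ✓
All samples match this transformation.

(a) 2V³ - V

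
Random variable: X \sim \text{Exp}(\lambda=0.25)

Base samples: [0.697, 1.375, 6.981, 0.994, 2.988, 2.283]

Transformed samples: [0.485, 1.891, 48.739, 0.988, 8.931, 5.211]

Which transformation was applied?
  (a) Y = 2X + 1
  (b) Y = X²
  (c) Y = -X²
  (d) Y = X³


Checking option (b) Y = X²:
  X = 0.697 -> Y = 0.485 ✓
  X = 1.375 -> Y = 1.891 ✓
  X = 6.981 -> Y = 48.739 ✓
All samples match this transformation.

(b) X²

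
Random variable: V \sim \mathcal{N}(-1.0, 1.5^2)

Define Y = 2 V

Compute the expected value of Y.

For Y = 2V:
E[Y] = 2 * E[V]
E[V] = -1.0 = -1
E[Y] = 2 * (-1) = -2

-2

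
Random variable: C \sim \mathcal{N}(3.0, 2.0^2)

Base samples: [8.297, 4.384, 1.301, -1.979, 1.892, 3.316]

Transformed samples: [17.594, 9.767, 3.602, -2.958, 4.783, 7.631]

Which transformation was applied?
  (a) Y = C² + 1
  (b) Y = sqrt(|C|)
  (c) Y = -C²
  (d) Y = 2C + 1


Checking option (d) Y = 2C + 1:
  C = 8.297 -> Y = 17.594 ✓
  C = 4.384 -> Y = 9.767 ✓
  C = 1.301 -> Y = 3.602 ✓
All samples match this transformation.

(d) 2C + 1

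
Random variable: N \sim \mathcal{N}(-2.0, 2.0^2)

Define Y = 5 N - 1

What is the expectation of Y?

For Y = 5N - 1:
E[Y] = 5 * E[N] - 1
E[N] = -2.0 = -2
E[Y] = 5 * (-2) - 1 = -11

-11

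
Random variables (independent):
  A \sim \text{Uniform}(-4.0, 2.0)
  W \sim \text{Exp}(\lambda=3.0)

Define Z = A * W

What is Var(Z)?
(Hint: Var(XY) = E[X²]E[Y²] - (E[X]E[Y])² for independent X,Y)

Var(XY) = E[X²]E[Y²] - (E[X]E[Y])²
E[A] = -1, Var(A) = 3
E[W] = 0.33333333, Var(W) = 0.11111111
E[A²] = 3 + (-1)² = 4
E[W²] = 0.11111111 + 0.33333333² = 0.22222222
Var(Z) = 4*0.22222222 - (-1*0.33333333)²
= 0.88888889 - 0.11111111 = 0.77777778

0.77777778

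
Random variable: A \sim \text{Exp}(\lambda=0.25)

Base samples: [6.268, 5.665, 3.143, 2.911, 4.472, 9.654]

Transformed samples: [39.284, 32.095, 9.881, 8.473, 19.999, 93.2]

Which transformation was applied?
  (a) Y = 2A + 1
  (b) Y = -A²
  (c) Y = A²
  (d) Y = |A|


Checking option (c) Y = A²:
  A = 6.268 -> Y = 39.284 ✓
  A = 5.665 -> Y = 32.095 ✓
  A = 3.143 -> Y = 9.881 ✓
All samples match this transformation.

(c) A²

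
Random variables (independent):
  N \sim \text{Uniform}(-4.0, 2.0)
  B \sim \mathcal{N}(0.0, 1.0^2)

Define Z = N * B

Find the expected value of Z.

For independent RVs: E[XY] = E[X]*E[Y]
E[N] = -1
E[B] = 0
E[Z] = -1 * 0 = 0

0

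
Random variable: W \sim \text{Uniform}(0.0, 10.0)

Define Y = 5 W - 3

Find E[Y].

For Y = 5W - 3:
E[Y] = 5 * E[W] - 3
E[W] = (0 + 10)/2 = 5
E[Y] = 5 * 5 - 3 = 22

22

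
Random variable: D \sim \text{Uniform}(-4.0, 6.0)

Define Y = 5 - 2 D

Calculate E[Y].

For Y = -2D + 5:
E[Y] = -2 * E[D] + 5
E[D] = (-4 + 6)/2 = 1
E[Y] = -2 * 1 + 5 = 3

3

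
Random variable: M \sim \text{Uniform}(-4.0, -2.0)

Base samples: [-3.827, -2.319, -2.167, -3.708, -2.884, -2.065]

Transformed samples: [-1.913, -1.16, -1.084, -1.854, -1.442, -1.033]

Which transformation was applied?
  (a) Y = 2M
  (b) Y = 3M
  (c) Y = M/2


Checking option (c) Y = M/2:
  M = -3.827 -> Y = -1.913 ✓
  M = -2.319 -> Y = -1.16 ✓
  M = -2.167 -> Y = -1.084 ✓
All samples match this transformation.

(c) M/2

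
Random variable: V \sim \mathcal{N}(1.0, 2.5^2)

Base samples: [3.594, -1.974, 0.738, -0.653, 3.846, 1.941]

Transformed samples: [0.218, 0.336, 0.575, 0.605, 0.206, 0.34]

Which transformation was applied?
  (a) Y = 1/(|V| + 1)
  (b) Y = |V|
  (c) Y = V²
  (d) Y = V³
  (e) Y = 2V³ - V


Checking option (a) Y = 1/(|V| + 1):
  V = 3.594 -> Y = 0.218 ✓
  V = -1.974 -> Y = 0.336 ✓
  V = 0.738 -> Y = 0.575 ✓
All samples match this transformation.

(a) 1/(|V| + 1)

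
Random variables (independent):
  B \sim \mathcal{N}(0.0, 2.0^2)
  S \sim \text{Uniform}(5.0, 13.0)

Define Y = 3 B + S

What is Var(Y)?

For independent RVs: Var(aX + bY) = a²Var(X) + b²Var(Y)
Var(B) = 4
Var(S) = 5.3333333
Var(Y) = 3²*4 + 1²*5.3333333
= 9*4 + 1*5.3333333 = 41.333333

41.333333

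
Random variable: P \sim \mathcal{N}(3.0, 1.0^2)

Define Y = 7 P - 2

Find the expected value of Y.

For Y = 7P - 2:
E[Y] = 7 * E[P] - 2
E[P] = 3.0 = 3
E[Y] = 7 * 3 - 2 = 19

19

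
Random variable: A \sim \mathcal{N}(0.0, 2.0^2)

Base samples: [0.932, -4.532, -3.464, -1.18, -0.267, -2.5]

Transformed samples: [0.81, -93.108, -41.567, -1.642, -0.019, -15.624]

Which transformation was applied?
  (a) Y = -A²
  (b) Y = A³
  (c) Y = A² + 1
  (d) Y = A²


Checking option (b) Y = A³:
  A = 0.932 -> Y = 0.81 ✓
  A = -4.532 -> Y = -93.108 ✓
  A = -3.464 -> Y = -41.567 ✓
All samples match this transformation.

(b) A³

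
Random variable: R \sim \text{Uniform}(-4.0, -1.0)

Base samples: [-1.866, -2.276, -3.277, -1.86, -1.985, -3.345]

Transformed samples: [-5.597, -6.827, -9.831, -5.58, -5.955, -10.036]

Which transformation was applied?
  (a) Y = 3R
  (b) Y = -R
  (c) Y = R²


Checking option (a) Y = 3R:
  R = -1.866 -> Y = -5.597 ✓
  R = -2.276 -> Y = -6.827 ✓
  R = -3.277 -> Y = -9.831 ✓
All samples match this transformation.

(a) 3R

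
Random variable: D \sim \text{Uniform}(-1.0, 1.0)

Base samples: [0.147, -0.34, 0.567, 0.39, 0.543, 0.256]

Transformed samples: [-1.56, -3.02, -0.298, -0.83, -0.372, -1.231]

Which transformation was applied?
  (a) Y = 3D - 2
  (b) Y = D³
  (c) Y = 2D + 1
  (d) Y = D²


Checking option (a) Y = 3D - 2:
  D = 0.147 -> Y = -1.56 ✓
  D = -0.34 -> Y = -3.02 ✓
  D = 0.567 -> Y = -0.298 ✓
All samples match this transformation.

(a) 3D - 2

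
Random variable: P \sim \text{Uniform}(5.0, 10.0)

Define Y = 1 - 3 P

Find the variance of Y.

For Y = aP + b: Var(Y) = a² * Var(P)
Var(P) = (10 - 5)^2/12 = 2.0833333
Var(Y) = (-3)² * 2.0833333 = 9 * 2.0833333 = 18.75

18.75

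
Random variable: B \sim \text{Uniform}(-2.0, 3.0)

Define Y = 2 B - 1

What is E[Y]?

For Y = 2B - 1:
E[Y] = 2 * E[B] - 1
E[B] = (-2 + 3)/2 = 0.5
E[Y] = 2 * 0.5 - 1 = 0

0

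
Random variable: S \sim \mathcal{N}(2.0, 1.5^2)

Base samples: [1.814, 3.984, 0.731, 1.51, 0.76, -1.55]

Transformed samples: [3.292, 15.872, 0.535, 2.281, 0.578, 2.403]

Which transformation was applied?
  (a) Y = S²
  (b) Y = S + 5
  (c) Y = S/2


Checking option (a) Y = S²:
  S = 1.814 -> Y = 3.292 ✓
  S = 3.984 -> Y = 15.872 ✓
  S = 0.731 -> Y = 0.535 ✓
All samples match this transformation.

(a) S²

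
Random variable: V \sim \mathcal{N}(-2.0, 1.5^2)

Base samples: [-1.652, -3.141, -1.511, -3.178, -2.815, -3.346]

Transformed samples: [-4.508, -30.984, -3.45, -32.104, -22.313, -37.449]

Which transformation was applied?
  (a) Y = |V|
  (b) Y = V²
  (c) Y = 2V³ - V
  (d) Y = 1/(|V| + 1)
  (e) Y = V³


Checking option (e) Y = V³:
  V = -1.652 -> Y = -4.508 ✓
  V = -3.141 -> Y = -30.984 ✓
  V = -1.511 -> Y = -3.45 ✓
All samples match this transformation.

(e) V³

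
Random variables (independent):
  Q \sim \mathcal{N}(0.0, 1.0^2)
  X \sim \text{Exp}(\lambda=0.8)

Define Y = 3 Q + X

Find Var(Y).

For independent RVs: Var(aX + bY) = a²Var(X) + b²Var(Y)
Var(Q) = 1
Var(X) = 1.5625
Var(Y) = 3²*1 + 1²*1.5625
= 9*1 + 1*1.5625 = 10.5625

10.5625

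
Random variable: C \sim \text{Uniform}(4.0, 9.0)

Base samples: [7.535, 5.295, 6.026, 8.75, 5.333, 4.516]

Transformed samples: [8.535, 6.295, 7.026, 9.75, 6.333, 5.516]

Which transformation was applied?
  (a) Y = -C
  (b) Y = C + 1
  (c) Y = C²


Checking option (b) Y = C + 1:
  C = 7.535 -> Y = 8.535 ✓
  C = 5.295 -> Y = 6.295 ✓
  C = 6.026 -> Y = 7.026 ✓
All samples match this transformation.

(b) C + 1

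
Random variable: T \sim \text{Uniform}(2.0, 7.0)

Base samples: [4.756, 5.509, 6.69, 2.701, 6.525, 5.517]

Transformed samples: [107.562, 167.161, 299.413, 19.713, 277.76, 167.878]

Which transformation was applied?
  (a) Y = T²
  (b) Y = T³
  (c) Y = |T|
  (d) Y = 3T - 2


Checking option (b) Y = T³:
  T = 4.756 -> Y = 107.562 ✓
  T = 5.509 -> Y = 167.161 ✓
  T = 6.69 -> Y = 299.413 ✓
All samples match this transformation.

(b) T³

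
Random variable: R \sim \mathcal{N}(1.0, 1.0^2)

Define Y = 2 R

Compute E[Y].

For Y = 2R:
E[Y] = 2 * E[R]
E[R] = 1.0 = 1
E[Y] = 2 * 1 = 2

2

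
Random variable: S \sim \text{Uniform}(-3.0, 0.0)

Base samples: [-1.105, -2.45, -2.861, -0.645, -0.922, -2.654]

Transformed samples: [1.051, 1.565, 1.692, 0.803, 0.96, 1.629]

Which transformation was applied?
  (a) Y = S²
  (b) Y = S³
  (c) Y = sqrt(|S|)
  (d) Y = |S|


Checking option (c) Y = sqrt(|S|):
  S = -1.105 -> Y = 1.051 ✓
  S = -2.45 -> Y = 1.565 ✓
  S = -2.861 -> Y = 1.692 ✓
All samples match this transformation.

(c) sqrt(|S|)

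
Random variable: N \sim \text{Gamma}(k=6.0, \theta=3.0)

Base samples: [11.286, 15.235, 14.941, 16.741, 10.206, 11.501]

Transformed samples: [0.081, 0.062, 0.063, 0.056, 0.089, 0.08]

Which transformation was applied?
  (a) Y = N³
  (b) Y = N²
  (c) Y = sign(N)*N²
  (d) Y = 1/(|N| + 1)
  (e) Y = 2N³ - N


Checking option (d) Y = 1/(|N| + 1):
  N = 11.286 -> Y = 0.081 ✓
  N = 15.235 -> Y = 0.062 ✓
  N = 14.941 -> Y = 0.063 ✓
All samples match this transformation.

(d) 1/(|N| + 1)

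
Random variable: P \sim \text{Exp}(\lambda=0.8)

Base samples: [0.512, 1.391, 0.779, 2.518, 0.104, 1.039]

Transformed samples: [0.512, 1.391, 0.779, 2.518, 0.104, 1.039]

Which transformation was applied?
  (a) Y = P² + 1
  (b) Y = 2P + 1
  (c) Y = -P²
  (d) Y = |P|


Checking option (d) Y = |P|:
  P = 0.512 -> Y = 0.512 ✓
  P = 1.391 -> Y = 1.391 ✓
  P = 0.779 -> Y = 0.779 ✓
All samples match this transformation.

(d) |P|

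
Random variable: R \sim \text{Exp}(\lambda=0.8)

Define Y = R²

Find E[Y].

Using E[X²] = Var(X) + (E[X])²:
E[R] = 1.25
Var(R) = 1/0.8^2 = 1.5625
E[R²] = 1.5625 + 1.25² = 1.5625 + 1.5625 = 3.125

3.125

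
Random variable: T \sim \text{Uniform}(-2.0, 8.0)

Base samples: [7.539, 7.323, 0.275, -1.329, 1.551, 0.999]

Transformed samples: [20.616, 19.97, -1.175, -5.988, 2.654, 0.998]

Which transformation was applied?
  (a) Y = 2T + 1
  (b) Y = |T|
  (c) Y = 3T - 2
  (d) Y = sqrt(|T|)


Checking option (c) Y = 3T - 2:
  T = 7.539 -> Y = 20.616 ✓
  T = 7.323 -> Y = 19.97 ✓
  T = 0.275 -> Y = -1.175 ✓
All samples match this transformation.

(c) 3T - 2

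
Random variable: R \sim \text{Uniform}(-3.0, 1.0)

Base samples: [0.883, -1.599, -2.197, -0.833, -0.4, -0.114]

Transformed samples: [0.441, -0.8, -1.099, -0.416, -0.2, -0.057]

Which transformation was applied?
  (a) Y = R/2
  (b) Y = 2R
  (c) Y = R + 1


Checking option (a) Y = R/2:
  R = 0.883 -> Y = 0.441 ✓
  R = -1.599 -> Y = -0.8 ✓
  R = -2.197 -> Y = -1.099 ✓
All samples match this transformation.

(a) R/2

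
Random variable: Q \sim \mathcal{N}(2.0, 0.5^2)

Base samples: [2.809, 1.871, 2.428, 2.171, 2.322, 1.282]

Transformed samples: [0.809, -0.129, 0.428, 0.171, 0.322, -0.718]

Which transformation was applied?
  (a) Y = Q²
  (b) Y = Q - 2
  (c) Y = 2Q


Checking option (b) Y = Q - 2:
  Q = 2.809 -> Y = 0.809 ✓
  Q = 1.871 -> Y = -0.129 ✓
  Q = 2.428 -> Y = 0.428 ✓
All samples match this transformation.

(b) Q - 2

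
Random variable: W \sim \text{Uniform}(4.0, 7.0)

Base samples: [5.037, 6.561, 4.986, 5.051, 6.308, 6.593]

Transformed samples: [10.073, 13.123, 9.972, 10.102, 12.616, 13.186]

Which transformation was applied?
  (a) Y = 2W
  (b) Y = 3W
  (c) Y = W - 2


Checking option (a) Y = 2W:
  W = 5.037 -> Y = 10.073 ✓
  W = 6.561 -> Y = 13.123 ✓
  W = 4.986 -> Y = 9.972 ✓
All samples match this transformation.

(a) 2W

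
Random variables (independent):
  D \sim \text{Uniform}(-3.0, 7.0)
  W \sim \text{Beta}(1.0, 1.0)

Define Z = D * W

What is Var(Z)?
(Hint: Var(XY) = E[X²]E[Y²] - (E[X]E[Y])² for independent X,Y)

Var(XY) = E[X²]E[Y²] - (E[X]E[Y])²
E[D] = 2, Var(D) = 8.3333333
E[W] = 0.5, Var(W) = 0.083333333
E[D²] = 8.3333333 + 2² = 12.333333
E[W²] = 0.083333333 + 0.5² = 0.33333333
Var(Z) = 12.333333*0.33333333 - (2*0.5)²
= 4.1111111 - 1 = 3.1111111

3.1111111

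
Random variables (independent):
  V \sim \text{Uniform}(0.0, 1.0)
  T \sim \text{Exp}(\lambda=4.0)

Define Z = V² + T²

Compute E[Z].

E[Z] = E[V²] + E[T²]
E[V²] = Var(V) + E[V]² = 0.083333333 + 0.25 = 0.33333333
E[T²] = Var(T) + E[T]² = 0.0625 + 0.0625 = 0.125
E[Z] = 0.33333333 + 0.125 = 0.45833333

0.45833333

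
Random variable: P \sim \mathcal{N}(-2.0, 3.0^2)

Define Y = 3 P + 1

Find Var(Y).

For Y = aP + b: Var(Y) = a² * Var(P)
Var(P) = 3.0^2 = 9
Var(Y) = 3² * 9 = 9 * 9 = 81

81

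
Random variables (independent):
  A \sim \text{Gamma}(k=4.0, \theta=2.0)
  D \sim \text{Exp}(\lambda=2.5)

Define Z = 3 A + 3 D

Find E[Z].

E[Z] = 3*E[A] + 3*E[D]
E[A] = 8
E[D] = 0.4
E[Z] = 3*8 + 3*0.4 = 25.2

25.2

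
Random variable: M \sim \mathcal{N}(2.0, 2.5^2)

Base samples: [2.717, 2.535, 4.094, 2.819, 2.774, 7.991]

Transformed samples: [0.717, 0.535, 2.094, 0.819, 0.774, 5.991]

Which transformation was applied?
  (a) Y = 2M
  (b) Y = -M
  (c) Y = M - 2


Checking option (c) Y = M - 2:
  M = 2.717 -> Y = 0.717 ✓
  M = 2.535 -> Y = 0.535 ✓
  M = 4.094 -> Y = 2.094 ✓
All samples match this transformation.

(c) M - 2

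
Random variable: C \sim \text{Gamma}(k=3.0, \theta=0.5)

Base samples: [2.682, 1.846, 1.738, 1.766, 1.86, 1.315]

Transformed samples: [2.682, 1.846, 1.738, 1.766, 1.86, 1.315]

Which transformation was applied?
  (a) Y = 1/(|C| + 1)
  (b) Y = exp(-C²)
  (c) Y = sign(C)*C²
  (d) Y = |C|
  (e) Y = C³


Checking option (d) Y = |C|:
  C = 2.682 -> Y = 2.682 ✓
  C = 1.846 -> Y = 1.846 ✓
  C = 1.738 -> Y = 1.738 ✓
All samples match this transformation.

(d) |C|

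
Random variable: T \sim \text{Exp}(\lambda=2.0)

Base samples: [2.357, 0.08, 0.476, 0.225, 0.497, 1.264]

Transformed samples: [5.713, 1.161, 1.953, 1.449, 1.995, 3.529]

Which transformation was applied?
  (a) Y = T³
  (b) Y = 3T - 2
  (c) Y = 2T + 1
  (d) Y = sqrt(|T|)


Checking option (c) Y = 2T + 1:
  T = 2.357 -> Y = 5.713 ✓
  T = 0.08 -> Y = 1.161 ✓
  T = 0.476 -> Y = 1.953 ✓
All samples match this transformation.

(c) 2T + 1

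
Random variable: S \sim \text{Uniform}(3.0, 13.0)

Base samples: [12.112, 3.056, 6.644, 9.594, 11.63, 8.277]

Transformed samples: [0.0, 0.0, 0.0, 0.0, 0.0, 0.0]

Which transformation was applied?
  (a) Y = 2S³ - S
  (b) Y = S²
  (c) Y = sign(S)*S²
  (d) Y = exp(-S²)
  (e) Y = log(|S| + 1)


Checking option (d) Y = exp(-S²):
  S = 12.112 -> Y = 0.0 ✓
  S = 3.056 -> Y = 0.0 ✓
  S = 6.644 -> Y = 0.0 ✓
All samples match this transformation.

(d) exp(-S²)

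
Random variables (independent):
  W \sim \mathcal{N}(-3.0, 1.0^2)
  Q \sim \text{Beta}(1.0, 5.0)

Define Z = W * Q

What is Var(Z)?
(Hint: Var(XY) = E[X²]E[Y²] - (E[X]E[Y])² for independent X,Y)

Var(XY) = E[X²]E[Y²] - (E[X]E[Y])²
E[W] = -3, Var(W) = 1
E[Q] = 0.16666667, Var(Q) = 0.01984127
E[W²] = 1 + (-3)² = 10
E[Q²] = 0.01984127 + 0.16666667² = 0.047619048
Var(Z) = 10*0.047619048 - (-3*0.16666667)²
= 0.47619048 - 0.25 = 0.22619048

0.22619048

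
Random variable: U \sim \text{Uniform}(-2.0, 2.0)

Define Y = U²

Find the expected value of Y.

Using E[X²] = Var(X) + (E[X])²:
E[U] = 0
Var(U) = (2 + 2)^2/12 = 1.3333333
E[U²] = 1.3333333 + 0² = 1.3333333 + 0 = 1.3333333

1.3333333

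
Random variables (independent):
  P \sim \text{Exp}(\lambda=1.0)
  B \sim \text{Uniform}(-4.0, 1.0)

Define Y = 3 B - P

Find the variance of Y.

For independent RVs: Var(aX + bY) = a²Var(X) + b²Var(Y)
Var(P) = 1
Var(B) = 2.0833333
Var(Y) = (-1)²*1 + 3²*2.0833333
= 1*1 + 9*2.0833333 = 19.75

19.75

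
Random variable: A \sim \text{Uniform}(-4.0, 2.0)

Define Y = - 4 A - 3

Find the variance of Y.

For Y = aA + b: Var(Y) = a² * Var(A)
Var(A) = (2 + 4)^2/12 = 3
Var(Y) = (-4)² * 3 = 16 * 3 = 48

48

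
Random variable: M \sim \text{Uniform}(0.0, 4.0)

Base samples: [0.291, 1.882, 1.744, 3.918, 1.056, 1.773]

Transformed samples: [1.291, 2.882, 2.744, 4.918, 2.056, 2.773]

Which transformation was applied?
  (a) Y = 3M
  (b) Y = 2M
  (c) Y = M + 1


Checking option (c) Y = M + 1:
  M = 0.291 -> Y = 1.291 ✓
  M = 1.882 -> Y = 2.882 ✓
  M = 1.744 -> Y = 2.744 ✓
All samples match this transformation.

(c) M + 1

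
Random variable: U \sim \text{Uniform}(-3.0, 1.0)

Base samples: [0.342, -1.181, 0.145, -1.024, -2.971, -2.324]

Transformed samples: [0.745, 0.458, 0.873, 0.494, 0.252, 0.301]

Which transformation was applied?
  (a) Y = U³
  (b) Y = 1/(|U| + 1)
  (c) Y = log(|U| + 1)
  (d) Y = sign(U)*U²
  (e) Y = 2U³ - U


Checking option (b) Y = 1/(|U| + 1):
  U = 0.342 -> Y = 0.745 ✓
  U = -1.181 -> Y = 0.458 ✓
  U = 0.145 -> Y = 0.873 ✓
All samples match this transformation.

(b) 1/(|U| + 1)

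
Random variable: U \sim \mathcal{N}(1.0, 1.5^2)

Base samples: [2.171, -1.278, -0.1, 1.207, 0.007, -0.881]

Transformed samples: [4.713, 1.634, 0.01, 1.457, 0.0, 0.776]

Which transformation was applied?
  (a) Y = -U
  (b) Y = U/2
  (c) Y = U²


Checking option (c) Y = U²:
  U = 2.171 -> Y = 4.713 ✓
  U = -1.278 -> Y = 1.634 ✓
  U = -0.1 -> Y = 0.01 ✓
All samples match this transformation.

(c) U²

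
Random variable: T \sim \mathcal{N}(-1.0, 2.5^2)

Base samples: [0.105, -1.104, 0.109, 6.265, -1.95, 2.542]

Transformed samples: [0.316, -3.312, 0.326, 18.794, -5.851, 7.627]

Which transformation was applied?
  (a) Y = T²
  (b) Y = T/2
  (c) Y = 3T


Checking option (c) Y = 3T:
  T = 0.105 -> Y = 0.316 ✓
  T = -1.104 -> Y = -3.312 ✓
  T = 0.109 -> Y = 0.326 ✓
All samples match this transformation.

(c) 3T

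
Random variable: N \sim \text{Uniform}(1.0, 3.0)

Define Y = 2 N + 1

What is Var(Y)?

For Y = aN + b: Var(Y) = a² * Var(N)
Var(N) = (3 - 1)^2/12 = 0.33333333
Var(Y) = 2² * 0.33333333 = 4 * 0.33333333 = 1.3333333

1.3333333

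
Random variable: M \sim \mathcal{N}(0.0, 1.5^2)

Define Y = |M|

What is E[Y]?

For X ~ N(0, 1.5²), E[|X|] = sigma * sqrt(2/pi)
= 1.5 * sqrt(2/pi) = 1.1968268

1.1968268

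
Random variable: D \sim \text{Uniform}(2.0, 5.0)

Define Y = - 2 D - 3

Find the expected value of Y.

For Y = -2D - 3:
E[Y] = -2 * E[D] - 3
E[D] = (2 + 5)/2 = 3.5
E[Y] = -2 * 3.5 - 3 = -10

-10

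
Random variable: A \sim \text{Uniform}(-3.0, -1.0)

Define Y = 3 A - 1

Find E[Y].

For Y = 3A - 1:
E[Y] = 3 * E[A] - 1
E[A] = (-3 - 1)/2 = -2
E[Y] = 3 * (-2) - 1 = -7

-7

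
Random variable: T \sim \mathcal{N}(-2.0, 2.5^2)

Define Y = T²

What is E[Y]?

Using E[X²] = Var(X) + (E[X])²:
E[T] = -2
Var(T) = 2.5^2 = 6.25
E[T²] = 6.25 + (-2)² = 6.25 + 4 = 10.25

10.25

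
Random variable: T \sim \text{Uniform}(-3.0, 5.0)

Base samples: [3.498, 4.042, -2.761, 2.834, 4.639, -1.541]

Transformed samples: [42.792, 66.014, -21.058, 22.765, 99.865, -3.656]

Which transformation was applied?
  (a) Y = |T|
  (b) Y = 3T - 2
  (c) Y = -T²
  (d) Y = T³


Checking option (d) Y = T³:
  T = 3.498 -> Y = 42.792 ✓
  T = 4.042 -> Y = 66.014 ✓
  T = -2.761 -> Y = -21.058 ✓
All samples match this transformation.

(d) T³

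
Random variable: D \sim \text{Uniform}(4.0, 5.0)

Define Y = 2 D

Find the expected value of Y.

For Y = 2D:
E[Y] = 2 * E[D]
E[D] = (4 + 5)/2 = 4.5
E[Y] = 2 * 4.5 = 9

9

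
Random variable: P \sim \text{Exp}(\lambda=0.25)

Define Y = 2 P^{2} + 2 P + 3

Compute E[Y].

E[Y] = 2*E[P²] + 2*E[P] + 3
E[P] = 4
E[P²] = Var(P) + (E[P])² = 16 + 16 = 32
E[Y] = 2*32 + 2*4 + 3 = 75

75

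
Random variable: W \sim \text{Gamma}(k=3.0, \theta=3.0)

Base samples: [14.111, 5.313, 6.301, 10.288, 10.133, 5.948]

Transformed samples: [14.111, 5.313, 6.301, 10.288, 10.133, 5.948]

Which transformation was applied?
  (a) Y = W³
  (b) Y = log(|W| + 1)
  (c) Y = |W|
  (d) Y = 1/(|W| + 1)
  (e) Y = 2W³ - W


Checking option (c) Y = |W|:
  W = 14.111 -> Y = 14.111 ✓
  W = 5.313 -> Y = 5.313 ✓
  W = 6.301 -> Y = 6.301 ✓
All samples match this transformation.

(c) |W|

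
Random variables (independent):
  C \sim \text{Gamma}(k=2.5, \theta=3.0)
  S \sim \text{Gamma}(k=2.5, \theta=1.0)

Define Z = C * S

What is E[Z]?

For independent RVs: E[XY] = E[X]*E[Y]
E[C] = 7.5
E[S] = 2.5
E[Z] = 7.5 * 2.5 = 18.75

18.75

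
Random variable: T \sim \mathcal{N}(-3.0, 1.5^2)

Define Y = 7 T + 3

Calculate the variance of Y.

For Y = aT + b: Var(Y) = a² * Var(T)
Var(T) = 1.5^2 = 2.25
Var(Y) = 7² * 2.25 = 49 * 2.25 = 110.25

110.25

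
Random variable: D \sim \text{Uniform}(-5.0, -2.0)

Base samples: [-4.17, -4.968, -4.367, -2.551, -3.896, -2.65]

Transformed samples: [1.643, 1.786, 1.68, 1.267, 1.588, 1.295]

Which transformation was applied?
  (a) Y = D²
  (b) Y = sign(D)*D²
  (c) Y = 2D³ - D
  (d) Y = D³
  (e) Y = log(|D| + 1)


Checking option (e) Y = log(|D| + 1):
  D = -4.17 -> Y = 1.643 ✓
  D = -4.968 -> Y = 1.786 ✓
  D = -4.367 -> Y = 1.68 ✓
All samples match this transformation.

(e) log(|D| + 1)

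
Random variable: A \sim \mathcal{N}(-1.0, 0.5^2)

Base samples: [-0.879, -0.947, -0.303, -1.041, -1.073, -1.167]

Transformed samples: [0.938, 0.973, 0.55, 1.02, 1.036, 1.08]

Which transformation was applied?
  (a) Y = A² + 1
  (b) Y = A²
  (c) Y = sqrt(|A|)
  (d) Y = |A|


Checking option (c) Y = sqrt(|A|):
  A = -0.879 -> Y = 0.938 ✓
  A = -0.947 -> Y = 0.973 ✓
  A = -0.303 -> Y = 0.55 ✓
All samples match this transformation.

(c) sqrt(|A|)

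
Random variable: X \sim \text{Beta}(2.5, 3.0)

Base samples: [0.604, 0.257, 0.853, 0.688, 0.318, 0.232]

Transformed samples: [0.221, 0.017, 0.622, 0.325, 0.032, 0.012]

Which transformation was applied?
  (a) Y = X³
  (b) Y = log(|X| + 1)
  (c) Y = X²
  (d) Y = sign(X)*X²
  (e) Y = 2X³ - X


Checking option (a) Y = X³:
  X = 0.604 -> Y = 0.221 ✓
  X = 0.257 -> Y = 0.017 ✓
  X = 0.853 -> Y = 0.622 ✓
All samples match this transformation.

(a) X³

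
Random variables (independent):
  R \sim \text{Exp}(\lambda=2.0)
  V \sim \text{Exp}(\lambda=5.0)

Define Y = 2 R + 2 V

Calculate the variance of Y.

For independent RVs: Var(aX + bY) = a²Var(X) + b²Var(Y)
Var(R) = 0.25
Var(V) = 0.04
Var(Y) = 2²*0.25 + 2²*0.04
= 4*0.25 + 4*0.04 = 1.16

1.16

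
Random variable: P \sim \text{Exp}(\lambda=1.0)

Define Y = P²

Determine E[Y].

E[P²] = Var(P) + (E[P])² = 1 + 1 = 2

2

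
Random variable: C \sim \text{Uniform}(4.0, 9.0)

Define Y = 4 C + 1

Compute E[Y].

For Y = 4C + 1:
E[Y] = 4 * E[C] + 1
E[C] = (4 + 9)/2 = 6.5
E[Y] = 4 * 6.5 + 1 = 27

27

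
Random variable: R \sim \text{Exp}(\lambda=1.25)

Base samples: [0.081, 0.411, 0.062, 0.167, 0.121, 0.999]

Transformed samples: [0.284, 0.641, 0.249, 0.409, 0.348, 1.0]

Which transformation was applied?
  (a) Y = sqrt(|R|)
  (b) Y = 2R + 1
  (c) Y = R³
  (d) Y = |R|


Checking option (a) Y = sqrt(|R|):
  R = 0.081 -> Y = 0.284 ✓
  R = 0.411 -> Y = 0.641 ✓
  R = 0.062 -> Y = 0.249 ✓
All samples match this transformation.

(a) sqrt(|R|)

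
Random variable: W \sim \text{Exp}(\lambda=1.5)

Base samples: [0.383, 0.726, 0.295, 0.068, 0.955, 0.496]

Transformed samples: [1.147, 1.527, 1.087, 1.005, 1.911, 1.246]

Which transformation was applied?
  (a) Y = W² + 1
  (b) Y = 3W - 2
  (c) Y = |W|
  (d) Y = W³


Checking option (a) Y = W² + 1:
  W = 0.383 -> Y = 1.147 ✓
  W = 0.726 -> Y = 1.527 ✓
  W = 0.295 -> Y = 1.087 ✓
All samples match this transformation.

(a) W² + 1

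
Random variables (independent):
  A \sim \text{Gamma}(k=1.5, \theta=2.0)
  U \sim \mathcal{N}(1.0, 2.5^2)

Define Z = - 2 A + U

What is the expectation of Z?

E[Z] = -2*E[A] + 1*E[U]
E[A] = 3
E[U] = 1
E[Z] = -2*3 + 1*1 = -5

-5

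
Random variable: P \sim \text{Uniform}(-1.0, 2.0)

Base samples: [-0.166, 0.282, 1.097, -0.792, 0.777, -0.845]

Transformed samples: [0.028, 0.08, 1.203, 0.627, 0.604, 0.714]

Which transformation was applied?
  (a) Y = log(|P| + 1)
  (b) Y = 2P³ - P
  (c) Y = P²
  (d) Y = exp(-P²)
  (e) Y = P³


Checking option (c) Y = P²:
  P = -0.166 -> Y = 0.028 ✓
  P = 0.282 -> Y = 0.08 ✓
  P = 1.097 -> Y = 1.203 ✓
All samples match this transformation.

(c) P²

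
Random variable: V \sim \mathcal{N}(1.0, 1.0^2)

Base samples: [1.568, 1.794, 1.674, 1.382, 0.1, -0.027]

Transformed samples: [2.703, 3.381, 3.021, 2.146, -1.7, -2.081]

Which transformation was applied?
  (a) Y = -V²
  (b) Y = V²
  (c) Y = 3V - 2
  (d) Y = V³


Checking option (c) Y = 3V - 2:
  V = 1.568 -> Y = 2.703 ✓
  V = 1.794 -> Y = 3.381 ✓
  V = 1.674 -> Y = 3.021 ✓
All samples match this transformation.

(c) 3V - 2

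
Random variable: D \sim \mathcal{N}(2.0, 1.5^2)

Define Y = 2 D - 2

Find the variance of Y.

For Y = aD + b: Var(Y) = a² * Var(D)
Var(D) = 1.5^2 = 2.25
Var(Y) = 2² * 2.25 = 4 * 2.25 = 9

9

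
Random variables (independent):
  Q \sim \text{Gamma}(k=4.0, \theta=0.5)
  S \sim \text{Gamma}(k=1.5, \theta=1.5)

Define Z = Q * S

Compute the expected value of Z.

For independent RVs: E[XY] = E[X]*E[Y]
E[Q] = 2
E[S] = 2.25
E[Z] = 2 * 2.25 = 4.5

4.5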